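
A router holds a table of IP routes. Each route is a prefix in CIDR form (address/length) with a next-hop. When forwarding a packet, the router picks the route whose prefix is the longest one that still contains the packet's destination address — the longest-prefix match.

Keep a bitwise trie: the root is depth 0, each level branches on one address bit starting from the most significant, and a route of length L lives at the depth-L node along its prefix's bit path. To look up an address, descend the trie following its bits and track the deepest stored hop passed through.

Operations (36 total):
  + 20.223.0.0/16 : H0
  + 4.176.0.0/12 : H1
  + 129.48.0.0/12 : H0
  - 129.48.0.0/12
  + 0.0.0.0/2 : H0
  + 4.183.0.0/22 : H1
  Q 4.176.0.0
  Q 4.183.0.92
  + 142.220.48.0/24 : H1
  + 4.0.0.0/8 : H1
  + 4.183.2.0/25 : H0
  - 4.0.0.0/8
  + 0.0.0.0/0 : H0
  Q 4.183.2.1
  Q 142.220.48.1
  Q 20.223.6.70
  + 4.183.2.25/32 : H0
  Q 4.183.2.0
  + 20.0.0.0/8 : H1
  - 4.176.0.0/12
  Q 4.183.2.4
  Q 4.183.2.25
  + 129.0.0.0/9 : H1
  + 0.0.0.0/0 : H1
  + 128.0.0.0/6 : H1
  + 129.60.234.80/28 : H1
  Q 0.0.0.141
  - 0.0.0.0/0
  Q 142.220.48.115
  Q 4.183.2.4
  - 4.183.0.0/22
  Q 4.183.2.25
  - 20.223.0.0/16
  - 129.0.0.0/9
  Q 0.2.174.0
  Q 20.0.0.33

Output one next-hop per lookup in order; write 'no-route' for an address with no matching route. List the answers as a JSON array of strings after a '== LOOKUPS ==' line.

Apply in order:
  + 20.223.0.0/16 (H0) depth=16
  + 4.176.0.0/12 (H1) depth=12
  + 129.48.0.0/12 (H0) depth=12
  - 129.48.0.0/12 clear@12
  + 0.0.0.0/2 (H0) depth=2
  + 4.183.0.0/22 (H1) depth=22
  lookup 4.176.0.0: bits 0000010010110 walk d0:-→d1:-→d2:H0→d3:-→d4:-→d5:-→d6:-→d7:-→d8:-→d9:-→d10:-→d11:-→d12:H1→d13:- -> H1
  lookup 4.183.0.92: bits 0000010010110111000000 walk d0:-→d1:-→d2:H0→d3:-→d4:-→d5:-→d6:-→d7:-→d8:-→d9:-→d10:-→d11:-→d12:H1→d13:-→d14:-→d15:-→d16:-→d17:-→d18:-→d19:-→d20:-→d21:-→d22:H1 -> H1
  + 142.220.48.0/24 (H1) depth=24
  + 4.0.0.0/8 (H1) depth=8
  + 4.183.2.0/25 (H0) depth=25
  - 4.0.0.0/8 clear@8
  + 0.0.0.0/0 (H0) depth=0
  lookup 4.183.2.1: bits 0000010010110111000000100 walk d0:H0→d1:-→d2:H0→d3:-→d4:-→d5:-→d6:-→d7:-→d8:-→d9:-→d10:-→d11:-→d12:H1→d13:-→d14:-→d15:-→d16:-→d17:-→d18:-→d19:-→d20:-→d21:-→d22:H1→d23:-→d24:-→d25:H0 -> H0
  lookup 142.220.48.1: bits 100011101101110000110000 walk d0:H0→d1:-→d2:-→d3:-→d4:-→d5:-→d6:-→d7:-→d8:-→d9:-→d10:-→d11:-→d12:-→d13:-→d14:-→d15:-→d16:-→d17:-→d18:-→d19:-→d20:-→d21:-→d22:-→d23:-→d24:H1 -> H1
  lookup 20.223.6.70: bits 0001010011011111 walk d0:H0→d1:-→d2:H0→d3:-→d4:-→d5:-→d6:-→d7:-→d8:-→d9:-→d10:-→d11:-→d12:-→d13:-→d14:-→d15:-→d16:H0 -> H0
  + 4.183.2.25/32 (H0) depth=32
  lookup 4.183.2.0: bits 000001001011011100000010000 walk d0:H0→d1:-→d2:H0→d3:-→d4:-→d5:-→d6:-→d7:-→d8:-→d9:-→d10:-→d11:-→d12:H1→d13:-→d14:-→d15:-→d16:-→d17:-→d18:-→d19:-→d20:-→d21:-→d22:H1→d23:-→d24:-→d25:H0→d26:-→d27:- -> H0
  + 20.0.0.0/8 (H1) depth=8
  - 4.176.0.0/12 clear@12
  lookup 4.183.2.4: bits 000001001011011100000010000 walk d0:H0→d1:-→d2:H0→d3:-→d4:-→d5:-→d6:-→d7:-→d8:-→d9:-→d10:-→d11:-→d12:-→d13:-→d14:-→d15:-→d16:-→d17:-→d18:-→d19:-→d20:-→d21:-→d22:H1→d23:-→d24:-→d25:H0→d26:-→d27:- -> H0
  lookup 4.183.2.25: bits 00000100101101110000001000011001 walk d0:H0→d1:-→d2:H0→d3:-→d4:-→d5:-→d6:-→d7:-→d8:-→d9:-→d10:-→d11:-→d12:-→d13:-→d14:-→d15:-→d16:-→d17:-→d18:-→d19:-→d20:-→d21:-→d22:H1→d23:-→d24:-→d25:H0→d26:-→d27:-→d28:-→d29:-→d30:-→d31:-→d32:H0 -> H0
  + 129.0.0.0/9 (H1) depth=9
  + 0.0.0.0/0 (H1) depth=0
  + 128.0.0.0/6 (H1) depth=6
  + 129.60.234.80/28 (H1) depth=28
  lookup 0.0.0.141: bits 00000 walk d0:H1→d1:-→d2:H0→d3:-→d4:-→d5:- -> H0
  - 0.0.0.0/0 clear@0
  lookup 142.220.48.115: bits 100011101101110000110000 walk d0:-→d1:-→d2:-→d3:-→d4:-→d5:-→d6:-→d7:-→d8:-→d9:-→d10:-→d11:-→d12:-→d13:-→d14:-→d15:-→d16:-→d17:-→d18:-→d19:-→d20:-→d21:-→d22:-→d23:-→d24:H1 -> H1
  lookup 4.183.2.4: bits 000001001011011100000010000 walk d0:-→d1:-→d2:H0→d3:-→d4:-→d5:-→d6:-→d7:-→d8:-→d9:-→d10:-→d11:-→d12:-→d13:-→d14:-→d15:-→d16:-→d17:-→d18:-→d19:-→d20:-→d21:-→d22:H1→d23:-→d24:-→d25:H0→d26:-→d27:- -> H0
  - 4.183.0.0/22 clear@22
  lookup 4.183.2.25: bits 00000100101101110000001000011001 walk d0:-→d1:-→d2:H0→d3:-→d4:-→d5:-→d6:-→d7:-→d8:-→d9:-→d10:-→d11:-→d12:-→d13:-→d14:-→d15:-→d16:-→d17:-→d18:-→d19:-→d20:-→d21:-→d22:-→d23:-→d24:-→d25:H0→d26:-→d27:-→d28:-→d29:-→d30:-→d31:-→d32:H0 -> H0
  - 20.223.0.0/16 clear@16
  - 129.0.0.0/9 clear@9
  lookup 0.2.174.0: bits 00000 walk d0:-→d1:-→d2:H0→d3:-→d4:-→d5:- -> H0
  lookup 20.0.0.33: bits 00010100 walk d0:-→d1:-→d2:H0→d3:-→d4:-→d5:-→d6:-→d7:-→d8:H1 -> H1

== LOOKUPS ==
["H1","H1","H0","H1","H0","H0","H0","H0","H0","H1","H0","H0","H0","H1"]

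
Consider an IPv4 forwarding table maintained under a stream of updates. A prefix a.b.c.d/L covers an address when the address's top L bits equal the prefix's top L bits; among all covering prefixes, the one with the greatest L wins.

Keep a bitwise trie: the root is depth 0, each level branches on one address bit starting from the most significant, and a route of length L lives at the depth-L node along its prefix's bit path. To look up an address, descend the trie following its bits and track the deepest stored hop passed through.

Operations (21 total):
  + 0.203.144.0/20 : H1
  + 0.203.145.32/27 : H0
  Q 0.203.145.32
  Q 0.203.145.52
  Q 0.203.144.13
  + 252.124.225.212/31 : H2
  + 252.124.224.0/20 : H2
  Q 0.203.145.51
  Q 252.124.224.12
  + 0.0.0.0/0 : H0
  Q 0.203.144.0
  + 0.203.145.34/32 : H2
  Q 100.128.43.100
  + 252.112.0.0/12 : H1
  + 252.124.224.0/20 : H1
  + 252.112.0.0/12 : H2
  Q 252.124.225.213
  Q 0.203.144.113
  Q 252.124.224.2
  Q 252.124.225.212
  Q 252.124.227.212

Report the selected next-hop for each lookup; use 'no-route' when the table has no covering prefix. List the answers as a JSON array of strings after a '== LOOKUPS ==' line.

Process each operation:
  + 0.203.144.0/20 (H1) depth=20
  + 0.203.145.32/27 (H0) depth=27
  Q 0.203.145.32: descend 000000001100101110010001001 ; hops seen [H1,H0] ; pick H0
  Q 0.203.145.52: descend 000000001100101110010001001 ; hops seen [H1,H0] ; pick H0
  Q 0.203.144.13: descend 00000000110010111001000 ; hops seen [H1] ; pick H1
  + 252.124.225.212/31 (H2) depth=31
  + 252.124.224.0/20 (H2) depth=20
  Q 0.203.145.51: descend 000000001100101110010001001 ; hops seen [H1,H0] ; pick H0
  Q 252.124.224.12: descend 11111100011111001110000 ; hops seen [H2] ; pick H2
  + 0.0.0.0/0 (H0) depth=0
  Q 0.203.144.0: descend 00000000110010111001000 ; hops seen [H0,H1] ; pick H1
  + 0.203.145.34/32 (H2) depth=32
  Q 100.128.43.100: descend 0 ; hops seen [H0] ; pick H0
  + 252.112.0.0/12 (H1) depth=12
  + 252.124.224.0/20 (H1) depth=20
  + 252.112.0.0/12 (H2) depth=12
  Q 252.124.225.213: descend 1111110001111100111000011101010 ; hops seen [H0,H2,H1,H2] ; pick H2
  Q 0.203.144.113: descend 00000000110010111001000 ; hops seen [H0,H1] ; pick H1
  Q 252.124.224.2: descend 11111100011111001110000 ; hops seen [H0,H2,H1] ; pick H1
  Q 252.124.225.212: descend 1111110001111100111000011101010 ; hops seen [H0,H2,H1,H2] ; pick H2
  Q 252.124.227.212: descend 1111110001111100111000 ; hops seen [H0,H2,H1] ; pick H1

== LOOKUPS ==
["H0","H0","H1","H0","H2","H1","H0","H2","H1","H1","H2","H1"]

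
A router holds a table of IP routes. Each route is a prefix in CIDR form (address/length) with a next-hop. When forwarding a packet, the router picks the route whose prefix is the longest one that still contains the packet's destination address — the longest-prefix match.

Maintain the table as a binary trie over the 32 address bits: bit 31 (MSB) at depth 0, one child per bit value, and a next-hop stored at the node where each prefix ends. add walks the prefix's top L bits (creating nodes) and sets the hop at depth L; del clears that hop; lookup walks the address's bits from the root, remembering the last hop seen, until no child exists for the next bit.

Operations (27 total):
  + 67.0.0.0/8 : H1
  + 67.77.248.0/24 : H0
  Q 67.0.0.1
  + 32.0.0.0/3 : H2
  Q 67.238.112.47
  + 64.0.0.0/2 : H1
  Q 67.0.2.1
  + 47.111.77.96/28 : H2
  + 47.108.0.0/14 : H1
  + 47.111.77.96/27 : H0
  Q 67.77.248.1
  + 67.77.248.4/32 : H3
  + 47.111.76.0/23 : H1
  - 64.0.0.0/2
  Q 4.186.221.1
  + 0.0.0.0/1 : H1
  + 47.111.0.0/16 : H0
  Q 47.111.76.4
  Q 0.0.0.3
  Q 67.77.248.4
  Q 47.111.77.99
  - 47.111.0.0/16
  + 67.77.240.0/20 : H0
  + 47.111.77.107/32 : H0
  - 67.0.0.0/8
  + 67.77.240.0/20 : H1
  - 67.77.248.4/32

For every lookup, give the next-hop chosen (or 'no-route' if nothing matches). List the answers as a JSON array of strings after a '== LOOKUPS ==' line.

Process each operation:
  + 67.0.0.0/8 (H1) depth=8
  + 67.77.248.0/24 (H0) depth=24
  lookup 67.0.0.1: bits 010000110 walk d0:-→d1:-→d2:-→d3:-→d4:-→d5:-→d6:-→d7:-→d8:H1→d9:- -> H1
  + 32.0.0.0/3 (H2) depth=3
  lookup 67.238.112.47: bits 01000011 walk d0:-→d1:-→d2:-→d3:-→d4:-→d5:-→d6:-→d7:-→d8:H1 -> H1
  + 64.0.0.0/2 (H1) depth=2
  lookup 67.0.2.1: bits 010000110 walk d0:-→d1:-→d2:H1→d3:-→d4:-→d5:-→d6:-→d7:-→d8:H1→d9:- -> H1
  + 47.111.77.96/28 (H2) depth=28
  + 47.108.0.0/14 (H1) depth=14
  + 47.111.77.96/27 (H0) depth=27
  lookup 67.77.248.1: bits 010000110100110111111000 walk d0:-→d1:-→d2:H1→d3:-→d4:-→d5:-→d6:-→d7:-→d8:H1→d9:-→d10:-→d11:-→d12:-→d13:-→d14:-→d15:-→d16:-→d17:-→d18:-→d19:-→d20:-→d21:-→d22:-→d23:-→d24:H0 -> H0
  + 67.77.248.4/32 (H3) depth=32
  + 47.111.76.0/23 (H1) depth=23
  - 64.0.0.0/2 clear@2
  lookup 4.186.221.1: bits 00 walk d0:-→d1:-→d2:- -> no-route
  + 0.0.0.0/1 (H1) depth=1
  + 47.111.0.0/16 (H0) depth=16
  lookup 47.111.76.4: bits 00101111011011110100110 walk d0:-→d1:H1→d2:-→d3:H2→d4:-→d5:-→d6:-→d7:-→d8:-→d9:-→d10:-→d11:-→d12:-→d13:-→d14:H1→d15:-→d16:H0→d17:-→d18:-→d19:-→d20:-→d21:-→d22:-→d23:H1 -> H1
  lookup 0.0.0.3: bits 00 walk d0:-→d1:H1→d2:- -> H1
  lookup 67.77.248.4: bits 01000011010011011111100000000100 walk d0:-→d1:H1→d2:-→d3:-→d4:-→d5:-→d6:-→d7:-→d8:H1→d9:-→d10:-→d11:-→d12:-→d13:-→d14:-→d15:-→d16:-→d17:-→d18:-→d19:-→d20:-→d21:-→d22:-→d23:-→d24:H0→d25:-→d26:-→d27:-→d28:-→d29:-→d30:-→d31:-→d32:H3 -> H3
  lookup 47.111.77.99: bits 0010111101101111010011010110 walk d0:-→d1:H1→d2:-→d3:H2→d4:-→d5:-→d6:-→d7:-→d8:-→d9:-→d10:-→d11:-→d12:-→d13:-→d14:H1→d15:-→d16:H0→d17:-→d18:-→d19:-→d20:-→d21:-→d22:-→d23:H1→d24:-→d25:-→d26:-→d27:H0→d28:H2 -> H2
  - 47.111.0.0/16 clear@16
  + 67.77.240.0/20 (H0) depth=20
  + 47.111.77.107/32 (H0) depth=32
  - 67.0.0.0/8 clear@8
  + 67.77.240.0/20 (H1) depth=20
  - 67.77.248.4/32 clear@32

== LOOKUPS ==
["H1","H1","H1","H0","no-route","H1","H1","H3","H2"]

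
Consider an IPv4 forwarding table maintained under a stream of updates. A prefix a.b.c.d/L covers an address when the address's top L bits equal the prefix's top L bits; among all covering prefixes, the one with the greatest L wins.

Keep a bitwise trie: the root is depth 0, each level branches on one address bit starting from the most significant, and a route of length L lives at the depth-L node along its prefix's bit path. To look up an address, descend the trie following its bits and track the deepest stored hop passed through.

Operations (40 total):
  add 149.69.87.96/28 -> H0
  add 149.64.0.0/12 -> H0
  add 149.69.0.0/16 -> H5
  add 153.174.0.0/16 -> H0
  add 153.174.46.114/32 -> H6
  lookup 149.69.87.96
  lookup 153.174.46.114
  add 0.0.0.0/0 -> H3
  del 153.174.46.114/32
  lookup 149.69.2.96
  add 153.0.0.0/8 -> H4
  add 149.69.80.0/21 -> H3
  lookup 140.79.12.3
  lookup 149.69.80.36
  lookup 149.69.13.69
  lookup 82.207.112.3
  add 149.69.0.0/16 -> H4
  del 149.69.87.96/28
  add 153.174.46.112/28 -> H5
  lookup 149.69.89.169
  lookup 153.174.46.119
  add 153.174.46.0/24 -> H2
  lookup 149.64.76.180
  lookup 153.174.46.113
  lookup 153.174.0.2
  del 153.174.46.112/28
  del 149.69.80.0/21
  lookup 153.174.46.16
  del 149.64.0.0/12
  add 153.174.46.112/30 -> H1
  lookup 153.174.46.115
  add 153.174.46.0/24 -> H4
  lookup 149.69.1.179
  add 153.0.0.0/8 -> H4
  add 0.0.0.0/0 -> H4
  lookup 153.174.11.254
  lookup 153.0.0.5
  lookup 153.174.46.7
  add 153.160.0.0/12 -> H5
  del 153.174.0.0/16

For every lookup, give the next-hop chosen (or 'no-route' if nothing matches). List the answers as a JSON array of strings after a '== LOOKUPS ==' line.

Process each operation:
  + 149.69.87.96/28 (H0) depth=28
  + 149.64.0.0/12 (H0) depth=12
  + 149.69.0.0/16 (H5) depth=16
  + 153.174.0.0/16 (H0) depth=16
  + 153.174.46.114/32 (H6) depth=32
  lookup 149.69.87.96: bits 1001010101000101010101110110 walk d0:-→d1:-→d2:-→d3:-→d4:-→d5:-→d6:-→d7:-→d8:-→d9:-→d10:-→d11:-→d12:H0→d13:-→d14:-→d15:-→d16:H5→d17:-→d18:-→d19:-→d20:-→d21:-→d22:-→d23:-→d24:-→d25:-→d26:-→d27:-→d28:H0 -> H0
  lookup 153.174.46.114: bits 10011001101011100010111001110010 walk d0:-→d1:-→d2:-→d3:-→d4:-→d5:-→d6:-→d7:-→d8:-→d9:-→d10:-→d11:-→d12:-→d13:-→d14:-→d15:-→d16:H0→d17:-→d18:-→d19:-→d20:-→d21:-→d22:-→d23:-→d24:-→d25:-→d26:-→d27:-→d28:-→d29:-→d30:-→d31:-→d32:H6 -> H6
  + 0.0.0.0/0 (H3) depth=0
  - 153.174.46.114/32 clear@32
  lookup 149.69.2.96: bits 10010101010001010 walk d0:H3→d1:-→d2:-→d3:-→d4:-→d5:-→d6:-→d7:-→d8:-→d9:-→d10:-→d11:-→d12:H0→d13:-→d14:-→d15:-→d16:H5→d17:- -> H5
  + 153.0.0.0/8 (H4) depth=8
  + 149.69.80.0/21 (H3) depth=21
  lookup 140.79.12.3: bits 100 walk d0:H3→d1:-→d2:-→d3:- -> H3
  lookup 149.69.80.36: bits 100101010100010101010 walk d0:H3→d1:-→d2:-→d3:-→d4:-→d5:-→d6:-→d7:-→d8:-→d9:-→d10:-→d11:-→d12:H0→d13:-→d14:-→d15:-→d16:H5→d17:-→d18:-→d19:-→d20:-→d21:H3 -> H3
  lookup 149.69.13.69: bits 10010101010001010 walk d0:H3→d1:-→d2:-→d3:-→d4:-→d5:-→d6:-→d7:-→d8:-→d9:-→d10:-→d11:-→d12:H0→d13:-→d14:-→d15:-→d16:H5→d17:- -> H5
  lookup 82.207.112.3: bits ε walk d0:H3 -> H3
  + 149.69.0.0/16 (H4) depth=16
  - 149.69.87.96/28 clear@28
  + 153.174.46.112/28 (H5) depth=28
  lookup 149.69.89.169: bits 10010101010001010101 walk d0:H3→d1:-→d2:-→d3:-→d4:-→d5:-→d6:-→d7:-→d8:-→d9:-→d10:-→d11:-→d12:H0→d13:-→d14:-→d15:-→d16:H4→d17:-→d18:-→d19:-→d20:- -> H4
  lookup 153.174.46.119: bits 10011001101011100010111001110 walk d0:H3→d1:-→d2:-→d3:-→d4:-→d5:-→d6:-→d7:-→d8:H4→d9:-→d10:-→d11:-→d12:-→d13:-→d14:-→d15:-→d16:H0→d17:-→d18:-→d19:-→d20:-→d21:-→d22:-→d23:-→d24:-→d25:-→d26:-→d27:-→d28:H5→d29:- -> H5
  + 153.174.46.0/24 (H2) depth=24
  lookup 149.64.76.180: bits 1001010101000 walk d0:H3→d1:-→d2:-→d3:-→d4:-→d5:-→d6:-→d7:-→d8:-→d9:-→d10:-→d11:-→d12:H0→d13:- -> H0
  lookup 153.174.46.113: bits 100110011010111000101110011100 walk d0:H3→d1:-→d2:-→d3:-→d4:-→d5:-→d6:-→d7:-→d8:H4→d9:-→d10:-→d11:-→d12:-→d13:-→d14:-→d15:-→d16:H0→d17:-→d18:-→d19:-→d20:-→d21:-→d22:-→d23:-→d24:H2→d25:-→d26:-→d27:-→d28:H5→d29:-→d30:- -> H5
  lookup 153.174.0.2: bits 100110011010111000 walk d0:H3→d1:-→d2:-→d3:-→d4:-→d5:-→d6:-→d7:-→d8:H4→d9:-→d10:-→d11:-→d12:-→d13:-→d14:-→d15:-→d16:H0→d17:-→d18:- -> H0
  - 153.174.46.112/28 clear@28
  - 149.69.80.0/21 clear@21
  lookup 153.174.46.16: bits 1001100110101110001011100 walk d0:H3→d1:-→d2:-→d3:-→d4:-→d5:-→d6:-→d7:-→d8:H4→d9:-→d10:-→d11:-→d12:-→d13:-→d14:-→d15:-→d16:H0→d17:-→d18:-→d19:-→d20:-→d21:-→d22:-→d23:-→d24:H2→d25:- -> H2
  - 149.64.0.0/12 clear@12
  + 153.174.46.112/30 (H1) depth=30
  lookup 153.174.46.115: bits 1001100110101110001011100111001 walk d0:H3→d1:-→d2:-→d3:-→d4:-→d5:-→d6:-→d7:-→d8:H4→d9:-→d10:-→d11:-→d12:-→d13:-→d14:-→d15:-→d16:H0→d17:-→d18:-→d19:-→d20:-→d21:-→d22:-→d23:-→d24:H2→d25:-→d26:-→d27:-→d28:-→d29:-→d30:H1→d31:- -> H1
  + 153.174.46.0/24 (H4) depth=24
  lookup 149.69.1.179: bits 10010101010001010 walk d0:H3→d1:-→d2:-→d3:-→d4:-→d5:-→d6:-→d7:-→d8:-→d9:-→d10:-→d11:-→d12:-→d13:-→d14:-→d15:-→d16:H4→d17:- -> H4
  + 153.0.0.0/8 (H4) depth=8
  + 0.0.0.0/0 (H4) depth=0
  lookup 153.174.11.254: bits 100110011010111000 walk d0:H4→d1:-→d2:-→d3:-→d4:-→d5:-→d6:-→d7:-→d8:H4→d9:-→d10:-→d11:-→d12:-→d13:-→d14:-→d15:-→d16:H0→d17:-→d18:- -> H0
  lookup 153.0.0.5: bits 10011001 walk d0:H4→d1:-→d2:-→d3:-→d4:-→d5:-→d6:-→d7:-→d8:H4 -> H4
  lookup 153.174.46.7: bits 1001100110101110001011100 walk d0:H4→d1:-→d2:-→d3:-→d4:-→d5:-→d6:-→d7:-→d8:H4→d9:-→d10:-→d11:-→d12:-→d13:-→d14:-→d15:-→d16:H0→d17:-→d18:-→d19:-→d20:-→d21:-→d22:-→d23:-→d24:H4→d25:- -> H4
  + 153.160.0.0/12 (H5) depth=12
  - 153.174.0.0/16 clear@16

== LOOKUPS ==
["H0","H6","H5","H3","H3","H5","H3","H4","H5","H0","H5","H0","H2","H1","H4","H0","H4","H4"]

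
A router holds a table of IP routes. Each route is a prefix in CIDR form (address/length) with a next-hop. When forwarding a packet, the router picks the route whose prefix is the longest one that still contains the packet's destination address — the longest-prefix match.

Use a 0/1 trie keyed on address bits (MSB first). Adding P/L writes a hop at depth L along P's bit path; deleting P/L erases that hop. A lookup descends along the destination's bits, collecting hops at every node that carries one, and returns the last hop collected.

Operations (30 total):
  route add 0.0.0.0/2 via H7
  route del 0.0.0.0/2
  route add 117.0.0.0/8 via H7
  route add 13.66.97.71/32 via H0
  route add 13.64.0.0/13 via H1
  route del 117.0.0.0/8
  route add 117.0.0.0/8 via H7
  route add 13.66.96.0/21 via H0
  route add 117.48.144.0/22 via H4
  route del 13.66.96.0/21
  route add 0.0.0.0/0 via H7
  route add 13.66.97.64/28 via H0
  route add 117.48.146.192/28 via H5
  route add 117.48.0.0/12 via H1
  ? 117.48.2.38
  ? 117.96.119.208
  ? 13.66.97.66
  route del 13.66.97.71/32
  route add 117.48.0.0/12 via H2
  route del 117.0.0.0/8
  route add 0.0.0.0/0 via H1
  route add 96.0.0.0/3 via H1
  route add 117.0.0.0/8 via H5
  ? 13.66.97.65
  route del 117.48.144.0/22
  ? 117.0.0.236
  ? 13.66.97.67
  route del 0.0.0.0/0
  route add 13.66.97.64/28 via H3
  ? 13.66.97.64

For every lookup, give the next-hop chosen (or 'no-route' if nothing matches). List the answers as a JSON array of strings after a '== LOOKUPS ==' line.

Trace:
  + 0.0.0.0/2 (H7) depth=2
  - 0.0.0.0/2 clear@2
  + 117.0.0.0/8 (H7) depth=8
  + 13.66.97.71/32 (H0) depth=32
  + 13.64.0.0/13 (H1) depth=13
  - 117.0.0.0/8 clear@8
  + 117.0.0.0/8 (H7) depth=8
  + 13.66.96.0/21 (H0) depth=21
  + 117.48.144.0/22 (H4) depth=22
  - 13.66.96.0/21 clear@21
  + 0.0.0.0/0 (H7) depth=0
  + 13.66.97.64/28 (H0) depth=28
  + 117.48.146.192/28 (H5) depth=28
  + 117.48.0.0/12 (H1) depth=12
  ? 117.48.2.38  path d0:H7→d1:-→d2:-→d3:-→d4:-→d5:-→d6:-→d7:-→d8:H7→d9:-→d10:-→d11:-→d12:H1→d13:-→d14:-→d15:-→d16:-  best=H1
  ? 117.96.119.208  path d0:H7→d1:-→d2:-→d3:-→d4:-→d5:-→d6:-→d7:-→d8:H7→d9:-  best=H7
  ? 13.66.97.66  path d0:H7→d1:-→d2:-→d3:-→d4:-→d5:-→d6:-→d7:-→d8:-→d9:-→d10:-→d11:-→d12:-→d13:H1→d14:-→d15:-→d16:-→d17:-→d18:-→d19:-→d20:-→d21:-→d22:-→d23:-→d24:-→d25:-→d26:-→d27:-→d28:H0→d29:-  best=H0
  - 13.66.97.71/32 clear@32
  + 117.48.0.0/12 (H2) depth=12
  - 117.0.0.0/8 clear@8
  + 0.0.0.0/0 (H1) depth=0
  + 96.0.0.0/3 (H1) depth=3
  + 117.0.0.0/8 (H5) depth=8
  ? 13.66.97.65  path d0:H1→d1:-→d2:-→d3:-→d4:-→d5:-→d6:-→d7:-→d8:-→d9:-→d10:-→d11:-→d12:-→d13:H1→d14:-→d15:-→d16:-→d17:-→d18:-→d19:-→d20:-→d21:-→d22:-→d23:-→d24:-→d25:-→d26:-→d27:-→d28:H0→d29:-  best=H0
  - 117.48.144.0/22 clear@22
  ? 117.0.0.236  path d0:H1→d1:-→d2:-→d3:H1→d4:-→d5:-→d6:-→d7:-→d8:H5→d9:-→d10:-  best=H5
  ? 13.66.97.67  path d0:H1→d1:-→d2:-→d3:-→d4:-→d5:-→d6:-→d7:-→d8:-→d9:-→d10:-→d11:-→d12:-→d13:H1→d14:-→d15:-→d16:-→d17:-→d18:-→d19:-→d20:-→d21:-→d22:-→d23:-→d24:-→d25:-→d26:-→d27:-→d28:H0→d29:-  best=H0
  - 0.0.0.0/0 clear@0
  + 13.66.97.64/28 (H3) depth=28
  ? 13.66.97.64  path d0:-→d1:-→d2:-→d3:-→d4:-→d5:-→d6:-→d7:-→d8:-→d9:-→d10:-→d11:-→d12:-→d13:H1→d14:-→d15:-→d16:-→d17:-→d18:-→d19:-→d20:-→d21:-→d22:-→d23:-→d24:-→d25:-→d26:-→d27:-→d28:H3→d29:-  best=H3

== LOOKUPS ==
["H1","H7","H0","H0","H5","H0","H3"]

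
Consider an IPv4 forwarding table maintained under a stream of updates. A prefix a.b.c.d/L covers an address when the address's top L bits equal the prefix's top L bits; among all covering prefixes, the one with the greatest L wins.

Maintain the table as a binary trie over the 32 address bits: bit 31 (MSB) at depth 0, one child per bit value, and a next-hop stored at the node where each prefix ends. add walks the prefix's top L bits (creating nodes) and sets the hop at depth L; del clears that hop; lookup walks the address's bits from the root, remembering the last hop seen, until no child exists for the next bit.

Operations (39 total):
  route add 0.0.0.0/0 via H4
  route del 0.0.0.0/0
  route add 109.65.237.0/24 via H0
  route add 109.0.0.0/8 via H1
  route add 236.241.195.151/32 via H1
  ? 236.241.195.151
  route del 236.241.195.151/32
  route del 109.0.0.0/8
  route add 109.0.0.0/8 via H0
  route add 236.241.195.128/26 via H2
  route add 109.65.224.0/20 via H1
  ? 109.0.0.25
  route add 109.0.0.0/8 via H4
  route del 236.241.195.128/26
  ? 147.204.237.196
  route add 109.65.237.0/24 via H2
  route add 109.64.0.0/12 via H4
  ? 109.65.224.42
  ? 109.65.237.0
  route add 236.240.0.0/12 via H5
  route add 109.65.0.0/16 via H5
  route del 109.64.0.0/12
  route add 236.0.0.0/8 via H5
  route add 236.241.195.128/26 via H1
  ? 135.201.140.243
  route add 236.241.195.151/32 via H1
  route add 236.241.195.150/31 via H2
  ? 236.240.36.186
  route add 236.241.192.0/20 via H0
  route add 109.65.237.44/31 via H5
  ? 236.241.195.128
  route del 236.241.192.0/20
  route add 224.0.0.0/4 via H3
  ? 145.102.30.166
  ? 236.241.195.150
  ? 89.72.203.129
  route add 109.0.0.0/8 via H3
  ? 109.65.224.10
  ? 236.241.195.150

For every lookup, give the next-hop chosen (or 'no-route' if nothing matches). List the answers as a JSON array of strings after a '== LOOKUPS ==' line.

Process each operation:
  add 0.0.0.0/0 -> H4 at depth 0
  - 0.0.0.0/0 clear@0
  add 109.65.237.0/24 -> H0 at depth 24
  add 109.0.0.0/8 -> H1 at depth 8
  add 236.241.195.151/32 -> H1 at depth 32
  ? 236.241.195.151  path d0:-→d1:-→d2:-→d3:-→d4:-→d5:-→d6:-→d7:-→d8:-→d9:-→d10:-→d11:-→d12:-→d13:-→d14:-→d15:-→d16:-→d17:-→d18:-→d19:-→d20:-→d21:-→d22:-→d23:-→d24:-→d25:-→d26:-→d27:-→d28:-→d29:-→d30:-→d31:-→d32:H1  best=H1
  - 236.241.195.151/32 clear@32
  - 109.0.0.0/8 clear@8
  add 109.0.0.0/8 -> H0 at depth 8
  add 236.241.195.128/26 -> H2 at depth 26
  add 109.65.224.0/20 -> H1 at depth 20
  ? 109.0.0.25  path d0:-→d1:-→d2:-→d3:-→d4:-→d5:-→d6:-→d7:-→d8:H0→d9:-  best=H0
  add 109.0.0.0/8 -> H4 at depth 8
  - 236.241.195.128/26 clear@26
  ? 147.204.237.196  path d0:-→d1:-  best=no-route
  add 109.65.237.0/24 -> H2 at depth 24
  add 109.64.0.0/12 -> H4 at depth 12
  ? 109.65.224.42  path d0:-→d1:-→d2:-→d3:-→d4:-→d5:-→d6:-→d7:-→d8:H4→d9:-→d10:-→d11:-→d12:H4→d13:-→d14:-→d15:-→d16:-→d17:-→d18:-→d19:-→d20:H1  best=H1
  ? 109.65.237.0  path d0:-→d1:-→d2:-→d3:-→d4:-→d5:-→d6:-→d7:-→d8:H4→d9:-→d10:-→d11:-→d12:H4→d13:-→d14:-→d15:-→d16:-→d17:-→d18:-→d19:-→d20:H1→d21:-→d22:-→d23:-→d24:H2  best=H2
  add 236.240.0.0/12 -> H5 at depth 12
  add 109.65.0.0/16 -> H5 at depth 16
  - 109.64.0.0/12 clear@12
  add 236.0.0.0/8 -> H5 at depth 8
  add 236.241.195.128/26 -> H1 at depth 26
  ? 135.201.140.243  path d0:-→d1:-  best=no-route
  add 236.241.195.151/32 -> H1 at depth 32
  add 236.241.195.150/31 -> H2 at depth 31
  ? 236.240.36.186  path d0:-→d1:-→d2:-→d3:-→d4:-→d5:-→d6:-→d7:-→d8:H5→d9:-→d10:-→d11:-→d12:H5→d13:-→d14:-→d15:-  best=H5
  add 236.241.192.0/20 -> H0 at depth 20
  add 109.65.237.44/31 -> H5 at depth 31
  ? 236.241.195.128  path d0:-→d1:-→d2:-→d3:-→d4:-→d5:-→d6:-→d7:-→d8:H5→d9:-→d10:-→d11:-→d12:H5→d13:-→d14:-→d15:-→d16:-→d17:-→d18:-→d19:-→d20:H0→d21:-→d22:-→d23:-→d24:-→d25:-→d26:H1→d27:-  best=H1
  - 236.241.192.0/20 clear@20
  add 224.0.0.0/4 -> H3 at depth 4
  ? 145.102.30.166  path d0:-→d1:-  best=no-route
  ? 236.241.195.150  path d0:-→d1:-→d2:-→d3:-→d4:H3→d5:-→d6:-→d7:-→d8:H5→d9:-→d10:-→d11:-→d12:H5→d13:-→d14:-→d15:-→d16:-→d17:-→d18:-→d19:-→d20:-→d21:-→d22:-→d23:-→d24:-→d25:-→d26:H1→d27:-→d28:-→d29:-→d30:-→d31:H2  best=H2
  ? 89.72.203.129  path d0:-→d1:-→d2:-  best=no-route
  add 109.0.0.0/8 -> H3 at depth 8
  ? 109.65.224.10  path d0:-→d1:-→d2:-→d3:-→d4:-→d5:-→d6:-→d7:-→d8:H3→d9:-→d10:-→d11:-→d12:-→d13:-→d14:-→d15:-→d16:H5→d17:-→d18:-→d19:-→d20:H1  best=H1
  ? 236.241.195.150  path d0:-→d1:-→d2:-→d3:-→d4:H3→d5:-→d6:-→d7:-→d8:H5→d9:-→d10:-→d11:-→d12:H5→d13:-→d14:-→d15:-→d16:-→d17:-→d18:-→d19:-→d20:-→d21:-→d22:-→d23:-→d24:-→d25:-→d26:H1→d27:-→d28:-→d29:-→d30:-→d31:H2  best=H2

== LOOKUPS ==
["H1","H0","no-route","H1","H2","no-route","H5","H1","no-route","H2","no-route","H1","H2"]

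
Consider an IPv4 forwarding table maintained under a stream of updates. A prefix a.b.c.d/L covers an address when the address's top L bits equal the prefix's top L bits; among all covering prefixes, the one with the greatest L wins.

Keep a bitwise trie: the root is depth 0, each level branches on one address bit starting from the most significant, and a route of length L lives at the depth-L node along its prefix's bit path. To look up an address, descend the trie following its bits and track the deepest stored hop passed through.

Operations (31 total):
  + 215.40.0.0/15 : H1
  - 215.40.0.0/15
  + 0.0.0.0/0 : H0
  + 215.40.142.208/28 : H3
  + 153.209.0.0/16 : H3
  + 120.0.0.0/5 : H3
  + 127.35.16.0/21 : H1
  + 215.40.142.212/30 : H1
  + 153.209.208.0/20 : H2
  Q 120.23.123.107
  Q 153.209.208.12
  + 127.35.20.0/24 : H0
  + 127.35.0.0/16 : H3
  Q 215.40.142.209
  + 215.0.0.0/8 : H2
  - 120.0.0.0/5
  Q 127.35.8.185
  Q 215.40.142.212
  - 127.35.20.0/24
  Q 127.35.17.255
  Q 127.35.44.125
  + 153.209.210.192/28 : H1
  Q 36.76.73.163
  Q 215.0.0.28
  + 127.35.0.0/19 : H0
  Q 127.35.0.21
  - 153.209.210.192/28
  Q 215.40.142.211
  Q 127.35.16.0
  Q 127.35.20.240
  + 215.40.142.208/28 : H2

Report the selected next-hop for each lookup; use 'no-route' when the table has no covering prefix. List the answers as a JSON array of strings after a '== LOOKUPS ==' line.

Apply in order:
  + 215.40.0.0/15 (H1) depth=15
  - 215.40.0.0/15 clear@15
  + 0.0.0.0/0 (H0) depth=0
  + 215.40.142.208/28 (H3) depth=28
  + 153.209.0.0/16 (H3) depth=16
  + 120.0.0.0/5 (H3) depth=5
  + 127.35.16.0/21 (H1) depth=21
  + 215.40.142.212/30 (H1) depth=30
  + 153.209.208.0/20 (H2) depth=20
  lookup 120.23.123.107: bits 01111 walk d0:H0→d1:-→d2:-→d3:-→d4:-→d5:H3 -> H3
  lookup 153.209.208.12: bits 10011001110100011101 walk d0:H0→d1:-→d2:-→d3:-→d4:-→d5:-→d6:-→d7:-→d8:-→d9:-→d10:-→d11:-→d12:-→d13:-→d14:-→d15:-→d16:H3→d17:-→d18:-→d19:-→d20:H2 -> H2
  + 127.35.20.0/24 (H0) depth=24
  + 127.35.0.0/16 (H3) depth=16
  lookup 215.40.142.209: bits 11010111001010001000111011010 walk d0:H0→d1:-→d2:-→d3:-→d4:-→d5:-→d6:-→d7:-→d8:-→d9:-→d10:-→d11:-→d12:-→d13:-→d14:-→d15:-→d16:-→d17:-→d18:-→d19:-→d20:-→d21:-→d22:-→d23:-→d24:-→d25:-→d26:-→d27:-→d28:H3→d29:- -> H3
  + 215.0.0.0/8 (H2) depth=8
  - 120.0.0.0/5 clear@5
  lookup 127.35.8.185: bits 0111111100100011000 walk d0:H0→d1:-→d2:-→d3:-→d4:-→d5:-→d6:-→d7:-→d8:-→d9:-→d10:-→d11:-→d12:-→d13:-→d14:-→d15:-→d16:H3→d17:-→d18:-→d19:- -> H3
  lookup 215.40.142.212: bits 110101110010100010001110110101 walk d0:H0→d1:-→d2:-→d3:-→d4:-→d5:-→d6:-→d7:-→d8:H2→d9:-→d10:-→d11:-→d12:-→d13:-→d14:-→d15:-→d16:-→d17:-→d18:-→d19:-→d20:-→d21:-→d22:-→d23:-→d24:-→d25:-→d26:-→d27:-→d28:H3→d29:-→d30:H1 -> H1
  - 127.35.20.0/24 clear@24
  lookup 127.35.17.255: bits 011111110010001100010 walk d0:H0→d1:-→d2:-→d3:-→d4:-→d5:-→d6:-→d7:-→d8:-→d9:-→d10:-→d11:-→d12:-→d13:-→d14:-→d15:-→d16:H3→d17:-→d18:-→d19:-→d20:-→d21:H1 -> H1
  lookup 127.35.44.125: bits 011111110010001100 walk d0:H0→d1:-→d2:-→d3:-→d4:-→d5:-→d6:-→d7:-→d8:-→d9:-→d10:-→d11:-→d12:-→d13:-→d14:-→d15:-→d16:H3→d17:-→d18:- -> H3
  + 153.209.210.192/28 (H1) depth=28
  lookup 36.76.73.163: bits 0 walk d0:H0→d1:- -> H0
  lookup 215.0.0.28: bits 1101011100 walk d0:H0→d1:-→d2:-→d3:-→d4:-→d5:-→d6:-→d7:-→d8:H2→d9:-→d10:- -> H2
  + 127.35.0.0/19 (H0) depth=19
  lookup 127.35.0.21: bits 0111111100100011000 walk d0:H0→d1:-→d2:-→d3:-→d4:-→d5:-→d6:-→d7:-→d8:-→d9:-→d10:-→d11:-→d12:-→d13:-→d14:-→d15:-→d16:H3→d17:-→d18:-→d19:H0 -> H0
  - 153.209.210.192/28 clear@28
  lookup 215.40.142.211: bits 11010111001010001000111011010 walk d0:H0→d1:-→d2:-→d3:-→d4:-→d5:-→d6:-→d7:-→d8:H2→d9:-→d10:-→d11:-→d12:-→d13:-→d14:-→d15:-→d16:-→d17:-→d18:-→d19:-→d20:-→d21:-→d22:-→d23:-→d24:-→d25:-→d26:-→d27:-→d28:H3→d29:- -> H3
  lookup 127.35.16.0: bits 011111110010001100010 walk d0:H0→d1:-→d2:-→d3:-→d4:-→d5:-→d6:-→d7:-→d8:-→d9:-→d10:-→d11:-→d12:-→d13:-→d14:-→d15:-→d16:H3→d17:-→d18:-→d19:H0→d20:-→d21:H1 -> H1
  lookup 127.35.20.240: bits 011111110010001100010100 walk d0:H0→d1:-→d2:-→d3:-→d4:-→d5:-→d6:-→d7:-→d8:-→d9:-→d10:-→d11:-→d12:-→d13:-→d14:-→d15:-→d16:H3→d17:-→d18:-→d19:H0→d20:-→d21:H1→d22:-→d23:-→d24:- -> H1
  + 215.40.142.208/28 (H2) depth=28

== LOOKUPS ==
["H3","H2","H3","H3","H1","H1","H3","H0","H2","H0","H3","H1","H1"]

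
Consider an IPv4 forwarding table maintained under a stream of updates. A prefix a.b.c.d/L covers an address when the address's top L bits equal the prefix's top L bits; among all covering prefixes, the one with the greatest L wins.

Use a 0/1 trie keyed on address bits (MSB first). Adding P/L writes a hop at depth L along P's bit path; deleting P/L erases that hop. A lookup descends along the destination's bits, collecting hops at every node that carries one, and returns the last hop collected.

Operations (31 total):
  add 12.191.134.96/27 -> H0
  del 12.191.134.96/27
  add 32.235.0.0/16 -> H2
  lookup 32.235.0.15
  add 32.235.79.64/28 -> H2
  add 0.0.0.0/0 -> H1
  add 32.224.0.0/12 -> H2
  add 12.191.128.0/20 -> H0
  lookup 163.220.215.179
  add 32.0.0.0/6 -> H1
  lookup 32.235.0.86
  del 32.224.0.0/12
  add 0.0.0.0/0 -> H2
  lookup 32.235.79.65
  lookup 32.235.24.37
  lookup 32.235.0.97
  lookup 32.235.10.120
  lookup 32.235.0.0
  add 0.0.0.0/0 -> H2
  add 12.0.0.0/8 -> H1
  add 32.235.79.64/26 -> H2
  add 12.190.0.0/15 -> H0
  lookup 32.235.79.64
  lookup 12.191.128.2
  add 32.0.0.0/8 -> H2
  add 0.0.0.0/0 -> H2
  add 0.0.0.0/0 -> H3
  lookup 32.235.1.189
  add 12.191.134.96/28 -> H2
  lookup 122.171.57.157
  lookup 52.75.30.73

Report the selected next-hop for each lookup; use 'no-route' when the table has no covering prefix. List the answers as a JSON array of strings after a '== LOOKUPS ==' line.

Apply in order:
  add 12.191.134.96/27 -> H0 at depth 27
  - 12.191.134.96/27 clear@27
  add 32.235.0.0/16 -> H2 at depth 16
  ? 32.235.0.15  path d0:-→d1:-→d2:-→d3:-→d4:-→d5:-→d6:-→d7:-→d8:-→d9:-→d10:-→d11:-→d12:-→d13:-→d14:-→d15:-→d16:H2  best=H2
  add 32.235.79.64/28 -> H2 at depth 28
  add 0.0.0.0/0 -> H1 at depth 0
  add 32.224.0.0/12 -> H2 at depth 12
  add 12.191.128.0/20 -> H0 at depth 20
  ? 163.220.215.179  path d0:H1  best=H1
  add 32.0.0.0/6 -> H1 at depth 6
  ? 32.235.0.86  path d0:H1→d1:-→d2:-→d3:-→d4:-→d5:-→d6:H1→d7:-→d8:-→d9:-→d10:-→d11:-→d12:H2→d13:-→d14:-→d15:-→d16:H2→d17:-  best=H2
  - 32.224.0.0/12 clear@12
  add 0.0.0.0/0 -> H2 at depth 0
  ? 32.235.79.65  path d0:H2→d1:-→d2:-→d3:-→d4:-→d5:-→d6:H1→d7:-→d8:-→d9:-→d10:-→d11:-→d12:-→d13:-→d14:-→d15:-→d16:H2→d17:-→d18:-→d19:-→d20:-→d21:-→d22:-→d23:-→d24:-→d25:-→d26:-→d27:-→d28:H2  best=H2
  ? 32.235.24.37  path d0:H2→d1:-→d2:-→d3:-→d4:-→d5:-→d6:H1→d7:-→d8:-→d9:-→d10:-→d11:-→d12:-→d13:-→d14:-→d15:-→d16:H2→d17:-  best=H2
  ? 32.235.0.97  path d0:H2→d1:-→d2:-→d3:-→d4:-→d5:-→d6:H1→d7:-→d8:-→d9:-→d10:-→d11:-→d12:-→d13:-→d14:-→d15:-→d16:H2→d17:-  best=H2
  ? 32.235.10.120  path d0:H2→d1:-→d2:-→d3:-→d4:-→d5:-→d6:H1→d7:-→d8:-→d9:-→d10:-→d11:-→d12:-→d13:-→d14:-→d15:-→d16:H2→d17:-  best=H2
  ? 32.235.0.0  path d0:H2→d1:-→d2:-→d3:-→d4:-→d5:-→d6:H1→d7:-→d8:-→d9:-→d10:-→d11:-→d12:-→d13:-→d14:-→d15:-→d16:H2→d17:-  best=H2
  add 0.0.0.0/0 -> H2 at depth 0
  add 12.0.0.0/8 -> H1 at depth 8
  add 32.235.79.64/26 -> H2 at depth 26
  add 12.190.0.0/15 -> H0 at depth 15
  ? 32.235.79.64  path d0:H2→d1:-→d2:-→d3:-→d4:-→d5:-→d6:H1→d7:-→d8:-→d9:-→d10:-→d11:-→d12:-→d13:-→d14:-→d15:-→d16:H2→d17:-→d18:-→d19:-→d20:-→d21:-→d22:-→d23:-→d24:-→d25:-→d26:H2→d27:-→d28:H2  best=H2
  ? 12.191.128.2  path d0:H2→d1:-→d2:-→d3:-→d4:-→d5:-→d6:-→d7:-→d8:H1→d9:-→d10:-→d11:-→d12:-→d13:-→d14:-→d15:H0→d16:-→d17:-→d18:-→d19:-→d20:H0→d21:-  best=H0
  add 32.0.0.0/8 -> H2 at depth 8
  add 0.0.0.0/0 -> H2 at depth 0
  add 0.0.0.0/0 -> H3 at depth 0
  ? 32.235.1.189  path d0:H3→d1:-→d2:-→d3:-→d4:-→d5:-→d6:H1→d7:-→d8:H2→d9:-→d10:-→d11:-→d12:-→d13:-→d14:-→d15:-→d16:H2→d17:-  best=H2
  add 12.191.134.96/28 -> H2 at depth 28
  ? 122.171.57.157  path d0:H3→d1:-  best=H3
  ? 52.75.30.73  path d0:H3→d1:-→d2:-→d3:-  best=H3

== LOOKUPS ==
["H2","H1","H2","H2","H2","H2","H2","H2","H2","H0","H2","H3","H3"]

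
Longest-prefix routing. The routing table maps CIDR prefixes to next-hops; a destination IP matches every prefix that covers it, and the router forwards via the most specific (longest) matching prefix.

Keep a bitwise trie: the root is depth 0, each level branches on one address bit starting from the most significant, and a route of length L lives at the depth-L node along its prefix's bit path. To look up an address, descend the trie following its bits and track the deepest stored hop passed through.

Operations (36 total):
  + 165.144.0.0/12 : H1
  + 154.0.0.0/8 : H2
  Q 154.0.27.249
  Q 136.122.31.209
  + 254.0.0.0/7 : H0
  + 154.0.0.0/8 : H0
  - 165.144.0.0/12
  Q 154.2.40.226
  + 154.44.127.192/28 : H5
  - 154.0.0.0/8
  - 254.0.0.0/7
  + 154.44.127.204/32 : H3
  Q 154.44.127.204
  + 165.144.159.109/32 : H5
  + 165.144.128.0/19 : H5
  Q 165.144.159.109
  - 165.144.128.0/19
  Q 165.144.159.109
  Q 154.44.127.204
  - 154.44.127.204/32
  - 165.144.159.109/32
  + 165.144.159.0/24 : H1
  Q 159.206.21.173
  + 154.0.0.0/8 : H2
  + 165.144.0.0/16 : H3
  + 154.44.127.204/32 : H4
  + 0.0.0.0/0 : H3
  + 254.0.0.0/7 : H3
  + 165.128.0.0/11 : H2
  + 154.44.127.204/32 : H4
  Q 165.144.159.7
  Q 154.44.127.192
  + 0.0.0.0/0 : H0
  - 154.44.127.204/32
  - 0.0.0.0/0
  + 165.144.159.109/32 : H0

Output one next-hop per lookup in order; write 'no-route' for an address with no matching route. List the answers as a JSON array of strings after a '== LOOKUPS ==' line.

Trace:
  + 165.144.0.0/12 (H1) depth=12
  + 154.0.0.0/8 (H2) depth=8
  ? 154.0.27.249  path d0:-→d1:-→d2:-→d3:-→d4:-→d5:-→d6:-→d7:-→d8:H2  best=H2
  ? 136.122.31.209  path d0:-→d1:-→d2:-→d3:-  best=no-route
  + 254.0.0.0/7 (H0) depth=7
  + 154.0.0.0/8 (H0) depth=8
  del 165.144.0.0/12 (clear depth 12)
  ? 154.2.40.226  path d0:-→d1:-→d2:-→d3:-→d4:-→d5:-→d6:-→d7:-→d8:H0  best=H0
  + 154.44.127.192/28 (H5) depth=28
  del 154.0.0.0/8 (clear depth 8)
  del 254.0.0.0/7 (clear depth 7)
  + 154.44.127.204/32 (H3) depth=32
  ? 154.44.127.204  path d0:-→d1:-→d2:-→d3:-→d4:-→d5:-→d6:-→d7:-→d8:-→d9:-→d10:-→d11:-→d12:-→d13:-→d14:-→d15:-→d16:-→d17:-→d18:-→d19:-→d20:-→d21:-→d22:-→d23:-→d24:-→d25:-→d26:-→d27:-→d28:H5→d29:-→d30:-→d31:-→d32:H3  best=H3
  + 165.144.159.109/32 (H5) depth=32
  + 165.144.128.0/19 (H5) depth=19
  ? 165.144.159.109  path d0:-→d1:-→d2:-→d3:-→d4:-→d5:-→d6:-→d7:-→d8:-→d9:-→d10:-→d11:-→d12:-→d13:-→d14:-→d15:-→d16:-→d17:-→d18:-→d19:H5→d20:-→d21:-→d22:-→d23:-→d24:-→d25:-→d26:-→d27:-→d28:-→d29:-→d30:-→d31:-→d32:H5  best=H5
  del 165.144.128.0/19 (clear depth 19)
  ? 165.144.159.109  path d0:-→d1:-→d2:-→d3:-→d4:-→d5:-→d6:-→d7:-→d8:-→d9:-→d10:-→d11:-→d12:-→d13:-→d14:-→d15:-→d16:-→d17:-→d18:-→d19:-→d20:-→d21:-→d22:-→d23:-→d24:-→d25:-→d26:-→d27:-→d28:-→d29:-→d30:-→d31:-→d32:H5  best=H5
  ? 154.44.127.204  path d0:-→d1:-→d2:-→d3:-→d4:-→d5:-→d6:-→d7:-→d8:-→d9:-→d10:-→d11:-→d12:-→d13:-→d14:-→d15:-→d16:-→d17:-→d18:-→d19:-→d20:-→d21:-→d22:-→d23:-→d24:-→d25:-→d26:-→d27:-→d28:H5→d29:-→d30:-→d31:-→d32:H3  best=H3
  del 154.44.127.204/32 (clear depth 32)
  del 165.144.159.109/32 (clear depth 32)
  + 165.144.159.0/24 (H1) depth=24
  ? 159.206.21.173  path d0:-→d1:-→d2:-→d3:-→d4:-→d5:-  best=no-route
  + 154.0.0.0/8 (H2) depth=8
  + 165.144.0.0/16 (H3) depth=16
  + 154.44.127.204/32 (H4) depth=32
  + 0.0.0.0/0 (H3) depth=0
  + 254.0.0.0/7 (H3) depth=7
  + 165.128.0.0/11 (H2) depth=11
  + 154.44.127.204/32 (H4) depth=32
  ? 165.144.159.7  path d0:H3→d1:-→d2:-→d3:-→d4:-→d5:-→d6:-→d7:-→d8:-→d9:-→d10:-→d11:H2→d12:-→d13:-→d14:-→d15:-→d16:H3→d17:-→d18:-→d19:-→d20:-→d21:-→d22:-→d23:-→d24:H1→d25:-  best=H1
  ? 154.44.127.192  path d0:H3→d1:-→d2:-→d3:-→d4:-→d5:-→d6:-→d7:-→d8:H2→d9:-→d10:-→d11:-→d12:-→d13:-→d14:-→d15:-→d16:-→d17:-→d18:-→d19:-→d20:-→d21:-→d22:-→d23:-→d24:-→d25:-→d26:-→d27:-→d28:H5  best=H5
  + 0.0.0.0/0 (H0) depth=0
  del 154.44.127.204/32 (clear depth 32)
  del 0.0.0.0/0 (clear depth 0)
  + 165.144.159.109/32 (H0) depth=32

== LOOKUPS ==
["H2","no-route","H0","H3","H5","H5","H3","no-route","H1","H5"]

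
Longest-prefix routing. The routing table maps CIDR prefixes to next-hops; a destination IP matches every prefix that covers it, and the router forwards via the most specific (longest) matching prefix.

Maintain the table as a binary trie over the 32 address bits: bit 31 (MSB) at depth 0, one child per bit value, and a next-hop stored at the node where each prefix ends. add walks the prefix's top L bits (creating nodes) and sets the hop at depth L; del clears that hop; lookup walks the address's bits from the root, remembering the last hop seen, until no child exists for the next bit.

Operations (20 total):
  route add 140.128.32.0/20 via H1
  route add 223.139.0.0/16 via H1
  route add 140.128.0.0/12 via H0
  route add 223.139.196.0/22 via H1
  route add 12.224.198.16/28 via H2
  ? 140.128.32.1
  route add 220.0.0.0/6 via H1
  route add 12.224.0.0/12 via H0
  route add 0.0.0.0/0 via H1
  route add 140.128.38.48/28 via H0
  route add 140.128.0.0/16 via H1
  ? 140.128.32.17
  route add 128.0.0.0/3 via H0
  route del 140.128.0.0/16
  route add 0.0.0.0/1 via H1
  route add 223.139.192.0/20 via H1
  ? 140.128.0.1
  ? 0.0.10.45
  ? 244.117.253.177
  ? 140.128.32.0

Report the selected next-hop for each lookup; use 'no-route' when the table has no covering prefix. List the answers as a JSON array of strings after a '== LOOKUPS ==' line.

Process each operation:
  add 140.128.32.0/20 -> H1 at depth 20
  add 223.139.0.0/16 -> H1 at depth 16
  add 140.128.0.0/12 -> H0 at depth 12
  add 223.139.196.0/22 -> H1 at depth 22
  add 12.224.198.16/28 -> H2 at depth 28
  ? 140.128.32.1  path d0:-→d1:-→d2:-→d3:-→d4:-→d5:-→d6:-→d7:-→d8:-→d9:-→d10:-→d11:-→d12:H0→d13:-→d14:-→d15:-→d16:-→d17:-→d18:-→d19:-→d20:H1  best=H1
  add 220.0.0.0/6 -> H1 at depth 6
  add 12.224.0.0/12 -> H0 at depth 12
  add 0.0.0.0/0 -> H1 at depth 0
  add 140.128.38.48/28 -> H0 at depth 28
  add 140.128.0.0/16 -> H1 at depth 16
  ? 140.128.32.17  path d0:H1→d1:-→d2:-→d3:-→d4:-→d5:-→d6:-→d7:-→d8:-→d9:-→d10:-→d11:-→d12:H0→d13:-→d14:-→d15:-→d16:H1→d17:-→d18:-→d19:-→d20:H1→d21:-  best=H1
  add 128.0.0.0/3 -> H0 at depth 3
  - 140.128.0.0/16 clear@16
  add 0.0.0.0/1 -> H1 at depth 1
  add 223.139.192.0/20 -> H1 at depth 20
  ? 140.128.0.1  path d0:H1→d1:-→d2:-→d3:H0→d4:-→d5:-→d6:-→d7:-→d8:-→d9:-→d10:-→d11:-→d12:H0→d13:-→d14:-→d15:-→d16:-→d17:-→d18:-  best=H0
  ? 0.0.10.45  path d0:H1→d1:H1→d2:-→d3:-→d4:-  best=H1
  ? 244.117.253.177  path d0:H1→d1:-→d2:-  best=H1
  ? 140.128.32.0  path d0:H1→d1:-→d2:-→d3:H0→d4:-→d5:-→d6:-→d7:-→d8:-→d9:-→d10:-→d11:-→d12:H0→d13:-→d14:-→d15:-→d16:-→d17:-→d18:-→d19:-→d20:H1→d21:-  best=H1

== LOOKUPS ==
["H1","H1","H0","H1","H1","H1"]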